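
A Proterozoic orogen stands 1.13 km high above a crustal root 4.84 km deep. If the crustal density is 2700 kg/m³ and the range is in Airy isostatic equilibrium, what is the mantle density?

3330 kg/m³

Airy balance: ρ_c h = (ρ_m − ρ_c) r → ρ_m = ρ_c (1 + h/r).
ρ_m = 2700 × (1 + 1.13 km/4.84 km) = 3330 kg/m³.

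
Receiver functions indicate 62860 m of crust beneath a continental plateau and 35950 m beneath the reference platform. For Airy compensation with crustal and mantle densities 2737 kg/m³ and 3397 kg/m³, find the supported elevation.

Excess crust Δ = 62860 m − 35950 m = 26910 m, split between elevation h and root r with h + r = Δ.
Airy balance ρ_c h = (ρ_m − ρ_c) r gives r = h ρ_c/(ρ_m − ρ_c), so h (1 + ρ_c/(ρ_m − ρ_c)) = Δ, i.e. h = Δ (ρ_m − ρ_c)/ρ_m.
h = 26910 m × 660/3397 = 5230 m.

5230 m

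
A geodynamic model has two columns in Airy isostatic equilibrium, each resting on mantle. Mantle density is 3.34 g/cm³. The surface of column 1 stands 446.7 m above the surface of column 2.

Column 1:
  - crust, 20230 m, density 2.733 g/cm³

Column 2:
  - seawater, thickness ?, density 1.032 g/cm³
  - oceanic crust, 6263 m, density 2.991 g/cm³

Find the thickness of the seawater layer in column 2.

Take the compensation level at the base of the deeper column (depth z_c below the surface of column 1) and equate Σ ρ_i t_i down to z_c; mantle fills any gap and the z_c terms cancel.
Column 1: 20230×2.733 + (z_c − 20230)×3.34
Column 2: 446.7×0 + x×1.032 + 6263×2.991 + (z_c − 446.7 − 6263 − x)×3.34
The z_c×3.34 term appears on both sides and cancels. Collect the known terms of each column as K = Σ(ρt)_known − 3.34 × (depth of known layers): K_1 = 55288.59 − 3.34×20230 = −12279.61; K_2 = 18732.633 − 3.34×(446.7 + 6263) = −3677.765.
Balance: K_1 = K_2 − x×(3.34 − 1.032), so x = (K_2 − K_1)/(3.34 − 1.032) = 8601.84/2.308 = 3730 m.

3730 m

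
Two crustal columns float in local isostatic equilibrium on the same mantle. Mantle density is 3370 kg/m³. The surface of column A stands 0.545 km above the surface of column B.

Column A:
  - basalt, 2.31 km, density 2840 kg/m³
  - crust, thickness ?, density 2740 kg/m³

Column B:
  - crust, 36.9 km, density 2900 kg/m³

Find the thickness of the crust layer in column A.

Take the compensation level at the base of the deeper column (depth z_c below the surface of column A) and equate Σ ρ_i t_i down to z_c; mantle fills any gap and the z_c terms cancel.
Column A: 2.31×2840 + x×2740 + (z_c − 2.31 − x)×3370
Column B: 0.545×0 + 36.9×2900 + (z_c − 0.545 − 36.9)×3370
The z_c×3370 term appears on both sides and cancels. Collect the known terms of each column as K = Σ(ρt)_known − 3370 × (depth of known layers): K_A = 6560.4 − 3370×2.31 = −1224.3; K_B = 107010 − 3370×(0.545 + 36.9) = −19179.65.
Balance: K_A − x×(3370 − 2740) = K_B, so x = (K_A − K_B)/(3370 − 2740) = 17955.4/630 = 28.5 km.

28.5 km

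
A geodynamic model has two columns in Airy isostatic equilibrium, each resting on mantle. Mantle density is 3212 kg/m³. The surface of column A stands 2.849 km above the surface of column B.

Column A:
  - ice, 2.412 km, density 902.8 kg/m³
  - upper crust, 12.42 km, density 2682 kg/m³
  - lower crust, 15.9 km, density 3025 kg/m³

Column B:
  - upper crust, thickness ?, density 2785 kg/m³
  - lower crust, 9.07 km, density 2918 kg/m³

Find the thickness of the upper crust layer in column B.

7.75 km

Take the compensation level at the base of the deeper column (depth z_c below the surface of column A) and equate Σ ρ_i t_i down to z_c; mantle fills any gap and the z_c terms cancel.
Column A: 2.412×902.8 + 12.42×2682 + 15.9×3025 + (z_c − 30.732)×3212
Column B: 2.849×0 + x×2785 + 9.07×2918 + (z_c − 2.849 − 9.07 − x)×3212
The z_c×3212 term appears on both sides and cancels. Collect the known terms of each column as K = Σ(ρt)_known − 3212 × (depth of known layers): K_A = 83585.4936 − 3212×30.732 = −15125.6904; K_B = 26466.26 − 3212×(2.849 + 9.07) = −11817.568.
Balance: K_A = K_B − x×(3212 − 2785), so x = (K_B − K_A)/(3212 − 2785) = 3308.12/427 = 7.75 km.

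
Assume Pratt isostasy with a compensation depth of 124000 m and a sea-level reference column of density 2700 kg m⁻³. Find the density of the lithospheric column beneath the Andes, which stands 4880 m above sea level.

Pratt balance: ρ_ref D = ρ (D + h).
ρ = ρ_ref D/(D + h) = 2700 × 124000 m/(124000 m + 4880 m) = 2600 kg m⁻³.

2600 kg m⁻³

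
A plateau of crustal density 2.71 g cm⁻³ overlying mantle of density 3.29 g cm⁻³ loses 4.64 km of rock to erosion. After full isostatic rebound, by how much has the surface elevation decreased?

Rebound u = e ρ_c/ρ_m = 4.64 km × 2.71/3.29 = 3.822 km.
Net surface drop = e − u = 4.64 km − 3.822 km = e (ρ_m − ρ_c)/ρ_m = 0.818 km.

0.818 km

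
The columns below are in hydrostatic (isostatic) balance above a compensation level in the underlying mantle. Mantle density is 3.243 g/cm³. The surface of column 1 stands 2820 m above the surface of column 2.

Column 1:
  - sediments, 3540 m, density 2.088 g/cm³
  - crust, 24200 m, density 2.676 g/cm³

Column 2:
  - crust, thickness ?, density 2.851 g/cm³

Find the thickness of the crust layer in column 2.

22100 m

Take the compensation level at the base of the deeper column (depth z_c below the surface of column 1) and equate Σ ρ_i t_i down to z_c; mantle fills any gap and the z_c terms cancel.
Column 1: 3540×2.088 + 24200×2.676 + (z_c − 27740)×3.243
Column 2: 2820×0 + x×2.851 + (z_c − 2820 − 0 − x)×3.243
The z_c×3.243 term appears on both sides and cancels. Collect the known terms of each column as K = Σ(ρt)_known − 3.243 × (depth of known layers): K_1 = 72150.72 − 3.243×27740 = −17810.1; K_2 = 0 − 3.243×(2820 + 0) = −9145.26.
Balance: K_1 = K_2 − x×(3.243 − 2.851), so x = (K_2 − K_1)/(3.243 − 2.851) = 8664.84/0.392 = 22100 m.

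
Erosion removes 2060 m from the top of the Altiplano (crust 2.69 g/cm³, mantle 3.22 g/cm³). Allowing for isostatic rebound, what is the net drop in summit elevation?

Rebound u = e ρ_c/ρ_m = 2060 m × 2.69/3.22 = 1721 m.
Net surface drop = e − u = 2060 m − 1721 m = e (ρ_m − ρ_c)/ρ_m = 339 m.

339 m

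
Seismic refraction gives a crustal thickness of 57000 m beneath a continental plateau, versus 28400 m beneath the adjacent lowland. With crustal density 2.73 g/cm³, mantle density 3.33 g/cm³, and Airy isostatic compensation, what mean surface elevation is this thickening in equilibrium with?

Excess crust Δ = 57000 m − 28400 m = 28600 m, split between elevation h and root r with h + r = Δ.
Airy balance ρ_c h = (ρ_m − ρ_c) r gives r = h ρ_c/(ρ_m − ρ_c), so h (1 + ρ_c/(ρ_m − ρ_c)) = Δ, i.e. h = Δ (ρ_m − ρ_c)/ρ_m.
h = 28600 m × 0.6/3.33 = 5150 m.

5150 m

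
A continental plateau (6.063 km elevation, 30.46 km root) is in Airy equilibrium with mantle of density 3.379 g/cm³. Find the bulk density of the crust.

ρ_c h = (ρ_m − ρ_c) r → ρ_c (h + r) = ρ_m r → ρ_c = ρ_m r / (h + r).
ρ_c = 3.379 × 30.46 km / (6.063 km + 30.46 km) = 2.82 g/cm³.

2.82 g/cm³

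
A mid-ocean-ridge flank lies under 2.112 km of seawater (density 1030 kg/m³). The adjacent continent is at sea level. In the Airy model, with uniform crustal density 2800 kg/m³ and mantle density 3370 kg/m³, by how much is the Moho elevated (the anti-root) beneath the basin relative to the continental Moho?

6.56 km

Equating mass per unit area of the two columns: replacing crust with seawater at the top is compensated by replacing crust with mantle at the base: d (ρ_c − ρ_w) = a (ρ_m − ρ_c).
a = d (ρ_c − ρ_w)/(ρ_m − ρ_c) = 2.112 km × 1770/570 = 6.56 km.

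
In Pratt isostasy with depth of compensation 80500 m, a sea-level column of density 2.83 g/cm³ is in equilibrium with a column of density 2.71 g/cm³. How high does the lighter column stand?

3560 m

ρ_ref D = ρ (D + h) → h = D (ρ_ref − ρ)/ρ.
h = 80500 m × (2.83 − 2.71)/2.71 = 3560 m.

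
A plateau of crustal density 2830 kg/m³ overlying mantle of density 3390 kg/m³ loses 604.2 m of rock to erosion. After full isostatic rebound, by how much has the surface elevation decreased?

99.8 m

Rebound u = e ρ_c/ρ_m = 604.2 m × 2830/3390 = 504.4 m.
Net surface drop = e − u = 604.2 m − 504.4 m = e (ρ_m − ρ_c)/ρ_m = 99.8 m.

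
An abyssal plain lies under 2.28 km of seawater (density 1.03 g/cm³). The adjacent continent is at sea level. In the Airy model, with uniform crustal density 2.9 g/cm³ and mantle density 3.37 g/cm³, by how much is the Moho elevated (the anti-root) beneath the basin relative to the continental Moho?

In Airy isostatic equilibrium: replacing crust with seawater at the top is compensated by replacing crust with mantle at the base: d (ρ_c − ρ_w) = a (ρ_m − ρ_c).
a = d (ρ_c − ρ_w)/(ρ_m − ρ_c) = 2.28 km × 1.87/0.47 = 9.07 km.

9.07 km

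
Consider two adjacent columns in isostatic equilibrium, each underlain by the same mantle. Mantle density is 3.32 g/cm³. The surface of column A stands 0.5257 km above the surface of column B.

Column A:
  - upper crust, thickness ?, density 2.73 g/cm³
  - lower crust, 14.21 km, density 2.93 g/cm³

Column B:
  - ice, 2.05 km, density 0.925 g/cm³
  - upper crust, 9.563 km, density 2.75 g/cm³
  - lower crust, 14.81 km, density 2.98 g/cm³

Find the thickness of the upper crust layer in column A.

19.7 km

Take the compensation level at the base of the deeper column (depth z_c below the surface of column A) and equate Σ ρ_i t_i down to z_c; mantle fills any gap and the z_c terms cancel.
Column A: x×2.73 + 14.21×2.93 + (z_c − 14.21 − x)×3.32
Column B: 0.5257×0 + 2.05×0.925 + 9.563×2.75 + 14.81×2.98 + (z_c − 0.5257 − 26.423)×3.32
The z_c×3.32 term appears on both sides and cancels. Collect the known terms of each column as K = Σ(ρt)_known − 3.32 × (depth of known layers): K_A = 41.6353 − 3.32×14.21 = −5.5419; K_B = 72.3283 − 3.32×(0.5257 + 26.423) = −17.141384.
Balance: K_A − x×(3.32 − 2.73) = K_B, so x = (K_A − K_B)/(3.32 − 2.73) = 11.5995/0.59 = 19.7 km.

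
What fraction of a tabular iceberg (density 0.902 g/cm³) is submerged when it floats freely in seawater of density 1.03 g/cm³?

87.6%

Submerged fraction = ρ_obj/ρ_fluid = 0.902/1.03 = 87.6%.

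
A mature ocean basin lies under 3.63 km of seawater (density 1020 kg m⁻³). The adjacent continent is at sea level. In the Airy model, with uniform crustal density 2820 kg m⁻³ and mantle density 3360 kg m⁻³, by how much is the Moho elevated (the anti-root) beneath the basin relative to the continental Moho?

Equating mass per unit area of the two columns: replacing crust with seawater at the top is compensated by replacing crust with mantle at the base: d (ρ_c − ρ_w) = a (ρ_m − ρ_c).
a = d (ρ_c − ρ_w)/(ρ_m − ρ_c) = 3.63 km × 1800/540 = 12.1 km.

12.1 km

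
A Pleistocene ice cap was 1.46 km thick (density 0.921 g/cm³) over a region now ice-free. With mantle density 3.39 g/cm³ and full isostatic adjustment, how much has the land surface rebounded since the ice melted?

0.397 km

Removing the load lets mantle flow back in; uplift u satisfies ρ_ice t = ρ_m u.
u = t ρ_ice/ρ_m = 1.46 km × 0.921/3.39 = 0.397 km.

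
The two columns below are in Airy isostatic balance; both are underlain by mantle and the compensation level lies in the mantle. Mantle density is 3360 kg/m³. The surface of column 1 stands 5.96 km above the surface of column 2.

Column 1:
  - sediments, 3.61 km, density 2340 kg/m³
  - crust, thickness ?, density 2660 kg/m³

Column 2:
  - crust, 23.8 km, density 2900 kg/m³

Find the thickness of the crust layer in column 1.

39 km

Take the compensation level at the base of the deeper column (depth z_c below the surface of column 1) and equate Σ ρ_i t_i down to z_c; mantle fills any gap and the z_c terms cancel.
Column 1: 3.61×2340 + x×2660 + (z_c − 3.61 − x)×3360
Column 2: 5.96×0 + 23.8×2900 + (z_c − 5.96 − 23.8)×3360
The z_c×3360 term appears on both sides and cancels. Collect the known terms of each column as K = Σ(ρt)_known − 3360 × (depth of known layers): K_1 = 8447.4 − 3360×3.61 = −3682.2; K_2 = 69020 − 3360×(5.96 + 23.8) = −30973.6.
Balance: K_1 − x×(3360 − 2660) = K_2, so x = (K_1 − K_2)/(3360 − 2660) = 27291.4/700 = 39 km.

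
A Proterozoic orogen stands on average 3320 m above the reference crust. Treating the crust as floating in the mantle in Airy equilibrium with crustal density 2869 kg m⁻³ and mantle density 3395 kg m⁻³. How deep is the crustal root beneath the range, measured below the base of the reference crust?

18100 m

Equating mass per unit area of the two columns: the weight of the topography is balanced by the buoyancy of the root, ρ_c h = (ρ_m − ρ_c) r.
r = h · ρ_c / (ρ_m − ρ_c) = 3320 m × 2869 / (3395 − 2869) = 18100 m.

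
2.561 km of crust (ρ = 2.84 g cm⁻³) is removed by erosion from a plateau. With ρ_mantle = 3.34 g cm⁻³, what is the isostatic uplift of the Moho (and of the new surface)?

2.18 km

Unloading: uplift u = e ρ_c/ρ_m = 2.561 km × 2.84/3.34 = 2.18 km.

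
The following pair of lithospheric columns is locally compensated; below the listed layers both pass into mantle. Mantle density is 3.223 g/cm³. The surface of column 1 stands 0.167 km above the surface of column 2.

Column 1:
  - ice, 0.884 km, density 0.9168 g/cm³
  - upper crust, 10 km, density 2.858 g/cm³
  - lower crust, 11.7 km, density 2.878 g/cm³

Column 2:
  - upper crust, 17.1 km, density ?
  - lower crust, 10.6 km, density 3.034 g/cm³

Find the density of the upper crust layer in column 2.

Take the compensation level at the base of the deeper column (depth z_c below the surface of column 1) and equate Σ ρ_i t_i down to z_c; mantle fills any gap and the z_c terms cancel.
Column 1: 0.884×0.9168 + 10×2.858 + 11.7×2.878 + (z_c − 22.584)×3.223
Column 2: 0.167×0 + 17.1×ρ + 10.6×3.034 + (z_c − 0.167 − 27.7)×3.223
The z_c×3.223 term appears on both sides and cancels. Collect the known terms of each column as K = Σ(ρt)_known − 3.223 × (depth of known layers): K_1 = 63.0630512 − 3.223×22.584 = −9.7251808; K_2 = 32.1604 − 3.223×(0.167 + 27.7) = −57.654941.
Balance: K_1 = K_2 + 17.1×ρ, so ρ = (K_1 − K_2)/17.1 = 47.9298/17.1 = 2.8 g/cm³.

2.8 g/cm³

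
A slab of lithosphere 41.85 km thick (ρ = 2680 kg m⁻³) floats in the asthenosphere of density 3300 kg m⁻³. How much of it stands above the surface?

7.86 km

Floating equilibrium: submerged depth d = t ρ_obj/ρ_fluid = 41.85 km × 2680/3300 = 33.99 km.
Freeboard = t − d = 41.85 km − 33.99 km = 7.86 km.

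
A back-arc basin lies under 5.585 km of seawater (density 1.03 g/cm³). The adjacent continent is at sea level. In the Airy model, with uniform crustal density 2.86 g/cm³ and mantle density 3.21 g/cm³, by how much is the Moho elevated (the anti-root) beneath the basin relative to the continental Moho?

Isostatic balance requires: replacing crust with seawater at the top is compensated by replacing crust with mantle at the base: d (ρ_c − ρ_w) = a (ρ_m − ρ_c).
a = d (ρ_c − ρ_w)/(ρ_m − ρ_c) = 5.585 km × 1.83/0.35 = 29.2 km.

29.2 km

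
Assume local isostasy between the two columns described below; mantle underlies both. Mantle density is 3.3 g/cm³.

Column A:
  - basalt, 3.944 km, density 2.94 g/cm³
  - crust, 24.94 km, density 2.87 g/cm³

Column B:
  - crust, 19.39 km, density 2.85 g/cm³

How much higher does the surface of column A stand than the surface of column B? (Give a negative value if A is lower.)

For any compensation level in the mantle, the mantle terms cancel and isostasy reduces to e = (Σt_A − Σt_B) − (Σ(ρt)_A − Σ(ρt)_B) / ρ_m.
Σt_A = 28.884 km; Σt_B = 19.39 km; Σ(ρt)_A = 83.17316; Σ(ρt)_B = 55.2615 (in km·g/cm³).
e = (28.884 − 19.39) − (83.17316 − 55.2615) / 3.3 = 1.04 km.

1.04 km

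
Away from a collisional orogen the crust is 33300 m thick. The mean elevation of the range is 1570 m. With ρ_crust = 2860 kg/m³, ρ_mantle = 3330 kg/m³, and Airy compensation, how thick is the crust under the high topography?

Root depth r = h ρ_c / (ρ_m − ρ_c) = 1570 m × 2860 / 470 = 9554 m.
Total thickness = T + h + r = 33300 m + 1570 m + 9554 m = 44400 m.

44400 m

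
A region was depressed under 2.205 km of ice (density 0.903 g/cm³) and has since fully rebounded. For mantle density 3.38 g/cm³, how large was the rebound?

0.589 km

Removing the load lets mantle flow back in; uplift u satisfies ρ_ice t = ρ_m u.
u = t ρ_ice/ρ_m = 2.205 km × 0.903/3.38 = 0.589 km.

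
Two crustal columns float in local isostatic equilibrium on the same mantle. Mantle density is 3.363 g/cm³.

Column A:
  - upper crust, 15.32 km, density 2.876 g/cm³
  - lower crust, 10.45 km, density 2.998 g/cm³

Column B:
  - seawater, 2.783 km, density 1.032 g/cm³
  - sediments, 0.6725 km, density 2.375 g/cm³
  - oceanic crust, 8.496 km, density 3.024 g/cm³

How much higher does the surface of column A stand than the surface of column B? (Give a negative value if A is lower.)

For any compensation level in the mantle, the mantle terms cancel and isostasy reduces to e = (Σt_A − Σt_B) − (Σ(ρt)_A − Σ(ρt)_B) / ρ_m.
Σt_A = 25.77 km; Σt_B = 11.9515 km; Σ(ρt)_A = 75.38942; Σ(ρt)_B = 30.1611475 (in km·g/cm³).
e = (25.77 − 11.9515) − (75.38942 − 30.1611475) / 3.363 = 0.37 km.

0.37 km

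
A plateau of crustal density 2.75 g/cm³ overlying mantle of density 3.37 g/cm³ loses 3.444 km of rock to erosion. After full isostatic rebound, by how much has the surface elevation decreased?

0.634 km

Rebound u = e ρ_c/ρ_m = 3.444 km × 2.75/3.37 = 2.81 km.
Net surface drop = e − u = 3.444 km − 2.81 km = e (ρ_m − ρ_c)/ρ_m = 0.634 km.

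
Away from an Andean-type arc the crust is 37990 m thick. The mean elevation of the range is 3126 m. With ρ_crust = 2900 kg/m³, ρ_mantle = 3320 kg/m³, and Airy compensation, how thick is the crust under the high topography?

Root depth r = h ρ_c / (ρ_m − ρ_c) = 3126 m × 2900 / 420 = 21580 m.
Total thickness = T + h + r = 37990 m + 3126 m + 21580 m = 62700 m.

62700 m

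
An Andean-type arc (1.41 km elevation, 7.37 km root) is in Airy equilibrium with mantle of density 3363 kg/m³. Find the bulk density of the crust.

ρ_c h = (ρ_m − ρ_c) r → ρ_c (h + r) = ρ_m r → ρ_c = ρ_m r / (h + r).
ρ_c = 3363 × 7.37 km / (1.41 km + 7.37 km) = 2820 kg/m³.

2820 kg/m³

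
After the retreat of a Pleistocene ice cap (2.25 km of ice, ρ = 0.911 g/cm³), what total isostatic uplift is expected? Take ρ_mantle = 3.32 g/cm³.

Removing the load lets mantle flow back in; uplift u satisfies ρ_ice t = ρ_m u.
u = t ρ_ice/ρ_m = 2.25 km × 0.911/3.32 = 0.617 km.

0.617 km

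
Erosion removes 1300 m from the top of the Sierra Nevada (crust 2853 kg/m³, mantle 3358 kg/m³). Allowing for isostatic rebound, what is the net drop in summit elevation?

196 m

Rebound u = e ρ_c/ρ_m = 1300 m × 2853/3358 = 1104 m.
Net surface drop = e − u = 1300 m − 1104 m = e (ρ_m − ρ_c)/ρ_m = 196 m.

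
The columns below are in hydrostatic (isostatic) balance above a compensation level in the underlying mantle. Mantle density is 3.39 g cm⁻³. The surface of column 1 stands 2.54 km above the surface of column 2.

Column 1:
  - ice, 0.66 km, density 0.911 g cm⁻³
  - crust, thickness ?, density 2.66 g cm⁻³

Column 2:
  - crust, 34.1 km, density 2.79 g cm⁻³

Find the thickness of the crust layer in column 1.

37.6 km

Take the compensation level at the base of the deeper column (depth z_c below the surface of column 1) and equate Σ ρ_i t_i down to z_c; mantle fills any gap and the z_c terms cancel.
Column 1: 0.66×0.911 + x×2.66 + (z_c − 0.66 − x)×3.39
Column 2: 2.54×0 + 34.1×2.79 + (z_c − 2.54 − 34.1)×3.39
The z_c×3.39 term appears on both sides and cancels. Collect the known terms of each column as K = Σ(ρt)_known − 3.39 × (depth of known layers): K_1 = 0.60126 − 3.39×0.66 = −1.63614; K_2 = 95.139 − 3.39×(2.54 + 34.1) = −29.0706.
Balance: K_1 − x×(3.39 − 2.66) = K_2, so x = (K_1 − K_2)/(3.39 − 2.66) = 27.4345/0.73 = 37.6 km.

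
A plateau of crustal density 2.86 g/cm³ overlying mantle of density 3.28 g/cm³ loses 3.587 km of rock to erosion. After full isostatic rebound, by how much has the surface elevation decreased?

Rebound u = e ρ_c/ρ_m = 3.587 km × 2.86/3.28 = 3.128 km.
Net surface drop = e − u = 3.587 km − 3.128 km = e (ρ_m − ρ_c)/ρ_m = 0.459 km.

0.459 km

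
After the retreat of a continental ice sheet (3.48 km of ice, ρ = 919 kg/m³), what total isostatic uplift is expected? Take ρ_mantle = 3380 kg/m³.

0.946 km

Removing the load lets mantle flow back in; uplift u satisfies ρ_ice t = ρ_m u.
u = t ρ_ice/ρ_m = 3.48 km × 919/3380 = 0.946 km.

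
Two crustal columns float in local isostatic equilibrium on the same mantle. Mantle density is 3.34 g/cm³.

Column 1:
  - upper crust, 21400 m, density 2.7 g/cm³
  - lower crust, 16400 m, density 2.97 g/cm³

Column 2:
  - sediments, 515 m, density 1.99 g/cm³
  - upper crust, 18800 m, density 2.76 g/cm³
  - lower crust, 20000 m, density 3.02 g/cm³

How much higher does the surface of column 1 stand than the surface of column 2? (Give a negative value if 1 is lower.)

For any compensation level in the mantle, the mantle terms cancel and isostasy reduces to e = (Σt_1 − Σt_2) − (Σ(ρt)_1 − Σ(ρt)_2) / ρ_m.
Σt_1 = 37800 m; Σt_2 = 39315 m; Σ(ρt)_1 = 106488; Σ(ρt)_2 = 113312.85 (in m·g/cm³).
e = (37800 − 39315) − (106488 − 113312.85) / 3.34 = 528 m.

528 m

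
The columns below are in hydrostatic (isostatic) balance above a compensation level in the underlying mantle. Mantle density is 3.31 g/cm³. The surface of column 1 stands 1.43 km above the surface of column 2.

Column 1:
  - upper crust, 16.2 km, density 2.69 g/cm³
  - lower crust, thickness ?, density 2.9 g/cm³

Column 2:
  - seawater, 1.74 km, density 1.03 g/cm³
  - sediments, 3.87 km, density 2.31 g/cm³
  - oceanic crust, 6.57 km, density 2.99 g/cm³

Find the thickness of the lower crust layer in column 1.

11.3 km

Take the compensation level at the base of the deeper column (depth z_c below the surface of column 1) and equate Σ ρ_i t_i down to z_c; mantle fills any gap and the z_c terms cancel.
Column 1: 16.2×2.69 + x×2.9 + (z_c − 16.2 − x)×3.31
Column 2: 1.43×0 + 1.74×1.03 + 3.87×2.31 + 6.57×2.99 + (z_c − 1.43 − 12.18)×3.31
The z_c×3.31 term appears on both sides and cancels. Collect the known terms of each column as K = Σ(ρt)_known − 3.31 × (depth of known layers): K_1 = 43.578 − 3.31×16.2 = −10.044; K_2 = 30.3762 − 3.31×(1.43 + 12.18) = −14.6729.
Balance: K_1 − x×(3.31 − 2.9) = K_2, so x = (K_1 − K_2)/(3.31 − 2.9) = 4.6289/0.41 = 11.3 km.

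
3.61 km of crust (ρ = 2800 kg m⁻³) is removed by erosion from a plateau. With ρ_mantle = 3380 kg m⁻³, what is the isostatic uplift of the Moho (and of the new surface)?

Unloading: uplift u = e ρ_c/ρ_m = 3.61 km × 2800/3380 = 2.99 km.

2.99 km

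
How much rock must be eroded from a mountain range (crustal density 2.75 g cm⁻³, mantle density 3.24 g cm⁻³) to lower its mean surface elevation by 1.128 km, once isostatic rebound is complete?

Net drop Δ = e − u = e − e ρ_c/ρ_m = e (ρ_m − ρ_c)/ρ_m.
e = Δ ρ_m/(ρ_m − ρ_c) = 1.128 km × 3.24/0.49 = 7.46 km.

7.46 km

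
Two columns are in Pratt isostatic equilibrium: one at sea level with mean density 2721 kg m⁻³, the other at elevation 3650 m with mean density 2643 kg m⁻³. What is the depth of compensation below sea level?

124000 m

ρ_ref D = ρ (D + h) → D (ρ_ref − ρ) = ρ h.
D = ρ h/(ρ_ref − ρ) = 2643 × 3650 m/(2721 − 2643) = 124000 m.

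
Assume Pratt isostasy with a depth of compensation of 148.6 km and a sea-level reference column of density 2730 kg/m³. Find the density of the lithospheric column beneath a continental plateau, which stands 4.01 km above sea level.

Pratt balance: ρ_ref D = ρ (D + h).
ρ = ρ_ref D/(D + h) = 2730 × 148.6 km/(148.6 km + 4.01 km) = 2660 kg/m³.

2660 kg/m³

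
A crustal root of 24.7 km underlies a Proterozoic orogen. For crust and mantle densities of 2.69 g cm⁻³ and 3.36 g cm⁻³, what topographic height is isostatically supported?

By Archimedes' principle applied to the lithosphere: ρ_c h = (ρ_m − ρ_c) r.
h = r (ρ_m − ρ_c) / ρ_c = 24.7 km × (3.36 − 2.69) / 2.69 = 6.15 km.

6.15 km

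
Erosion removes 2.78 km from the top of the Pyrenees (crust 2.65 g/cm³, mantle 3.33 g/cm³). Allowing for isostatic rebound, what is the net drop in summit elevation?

0.568 km

Rebound u = e ρ_c/ρ_m = 2.78 km × 2.65/3.33 = 2.212 km.
Net surface drop = e − u = 2.78 km − 2.212 km = e (ρ_m − ρ_c)/ρ_m = 0.568 km.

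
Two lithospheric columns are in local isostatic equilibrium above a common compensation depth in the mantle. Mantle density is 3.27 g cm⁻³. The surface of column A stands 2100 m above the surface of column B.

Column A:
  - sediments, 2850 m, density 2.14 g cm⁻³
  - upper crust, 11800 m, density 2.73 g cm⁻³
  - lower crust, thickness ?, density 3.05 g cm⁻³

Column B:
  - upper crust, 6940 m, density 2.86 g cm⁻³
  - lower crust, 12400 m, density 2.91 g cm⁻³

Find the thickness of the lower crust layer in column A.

Take the compensation level at the base of the deeper column (depth z_c below the surface of column A) and equate Σ ρ_i t_i down to z_c; mantle fills any gap and the z_c terms cancel.
Column A: 2850×2.14 + 11800×2.73 + x×3.05 + (z_c − 14650 − x)×3.27
Column B: 2100×0 + 6940×2.86 + 12400×2.91 + (z_c − 2100 − 19340)×3.27
The z_c×3.27 term appears on both sides and cancels. Collect the known terms of each column as K = Σ(ρt)_known − 3.27 × (depth of known layers): K_A = 38313 − 3.27×14650 = −9592.5; K_B = 55932.4 − 3.27×(2100 + 19340) = −14176.4.
Balance: K_A − x×(3.27 − 3.05) = K_B, so x = (K_A − K_B)/(3.27 − 3.05) = 4583.9/0.22 = 20800 m.

20800 m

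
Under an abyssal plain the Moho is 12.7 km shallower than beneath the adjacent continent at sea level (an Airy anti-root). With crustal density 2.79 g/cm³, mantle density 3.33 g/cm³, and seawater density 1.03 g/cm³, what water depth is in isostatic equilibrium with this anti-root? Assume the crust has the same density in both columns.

3.9 km

Replacing a thickness d of crust by seawater at the top must be balanced by replacing crust with mantle at the base: d (ρ_c − ρ_w) = a (ρ_m − ρ_c).
d = a (ρ_m − ρ_c)/(ρ_c − ρ_w) = 12.7 km × 0.54/1.76 = 3.9 km.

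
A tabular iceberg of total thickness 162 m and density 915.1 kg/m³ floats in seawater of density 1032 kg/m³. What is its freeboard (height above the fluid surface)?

Floating equilibrium: submerged depth d = t ρ_obj/ρ_fluid = 162 m × 915.1/1032 = 143.6 m.
Freeboard = t − d = 162 m − 143.6 m = 18.4 m.

18.4 m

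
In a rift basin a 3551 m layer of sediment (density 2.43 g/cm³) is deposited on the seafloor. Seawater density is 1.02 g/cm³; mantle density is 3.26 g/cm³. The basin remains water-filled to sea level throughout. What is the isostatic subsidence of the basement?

2240 m

Submarine loading: the sediment displaces seawater, and the subsidence is in turn flooded, so s (ρ_m − ρ_w) = t (ρ_sed − ρ_w).
s = 3551 m × (2.43 − 1.02) / (3.26 − 1.02) = 2240 m.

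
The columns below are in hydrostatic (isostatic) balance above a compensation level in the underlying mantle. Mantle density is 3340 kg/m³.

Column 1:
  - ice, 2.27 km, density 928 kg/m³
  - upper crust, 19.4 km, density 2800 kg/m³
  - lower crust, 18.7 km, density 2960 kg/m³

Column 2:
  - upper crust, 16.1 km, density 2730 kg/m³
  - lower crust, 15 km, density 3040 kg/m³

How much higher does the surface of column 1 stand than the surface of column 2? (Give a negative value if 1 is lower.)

For any compensation level in the mantle, the mantle terms cancel and isostasy reduces to e = (Σt_1 − Σt_2) − (Σ(ρt)_1 − Σ(ρt)_2) / ρ_m.
Σt_1 = 40.37 km; Σt_2 = 31.1 km; Σ(ρt)_1 = 111778.56; Σ(ρt)_2 = 89553 (in km·kg/m³).
e = (40.37 − 31.1) − (111778.56 − 89553) / 3340 = 2.62 km.

2.62 km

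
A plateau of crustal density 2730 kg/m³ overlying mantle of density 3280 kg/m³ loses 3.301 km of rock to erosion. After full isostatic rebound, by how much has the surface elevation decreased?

0.554 km

Rebound u = e ρ_c/ρ_m = 3.301 km × 2730/3280 = 2.747 km.
Net surface drop = e − u = 3.301 km − 2.747 km = e (ρ_m − ρ_c)/ρ_m = 0.554 km.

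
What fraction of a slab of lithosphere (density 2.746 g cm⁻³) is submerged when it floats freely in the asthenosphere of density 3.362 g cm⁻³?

Submerged fraction = ρ_obj/ρ_fluid = 2.746/3.362 = 81.7%.

81.7%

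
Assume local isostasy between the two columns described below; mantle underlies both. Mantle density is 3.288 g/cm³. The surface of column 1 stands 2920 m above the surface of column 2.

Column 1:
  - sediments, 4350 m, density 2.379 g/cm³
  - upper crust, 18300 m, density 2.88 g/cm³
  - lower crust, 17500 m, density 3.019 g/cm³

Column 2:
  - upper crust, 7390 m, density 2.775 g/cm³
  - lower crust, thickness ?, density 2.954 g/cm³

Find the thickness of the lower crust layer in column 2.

8190 m

Take the compensation level at the base of the deeper column (depth z_c below the surface of column 1) and equate Σ ρ_i t_i down to z_c; mantle fills any gap and the z_c terms cancel.
Column 1: 4350×2.379 + 18300×2.88 + 17500×3.019 + (z_c − 40150)×3.288
Column 2: 2920×0 + 7390×2.775 + x×2.954 + (z_c − 2920 − 7390 − x)×3.288
The z_c×3.288 term appears on both sides and cancels. Collect the known terms of each column as K = Σ(ρt)_known − 3.288 × (depth of known layers): K_1 = 115885.15 − 3.288×40150 = −16128.05; K_2 = 20507.25 − 3.288×(2920 + 7390) = −13392.03.
Balance: K_1 = K_2 − x×(3.288 − 2.954), so x = (K_2 − K_1)/(3.288 − 2.954) = 2736.02/0.334 = 8190 m.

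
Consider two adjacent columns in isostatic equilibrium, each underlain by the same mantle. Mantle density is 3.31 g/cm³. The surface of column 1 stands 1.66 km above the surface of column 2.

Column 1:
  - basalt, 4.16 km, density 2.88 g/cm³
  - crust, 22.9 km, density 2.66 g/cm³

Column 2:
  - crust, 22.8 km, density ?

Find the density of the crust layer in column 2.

Take the compensation level at the base of the deeper column (depth z_c below the surface of column 1) and equate Σ ρ_i t_i down to z_c; mantle fills any gap and the z_c terms cancel.
Column 1: 4.16×2.88 + 22.9×2.66 + (z_c − 27.06)×3.31
Column 2: 1.66×0 + 22.8×ρ + (z_c − 1.66 − 22.8)×3.31
The z_c×3.31 term appears on both sides and cancels. Collect the known terms of each column as K = Σ(ρt)_known − 3.31 × (depth of known layers): K_1 = 72.8948 − 3.31×27.06 = −16.6738; K_2 = 0 − 3.31×(1.66 + 22.8) = −80.9626.
Balance: K_1 = K_2 + 22.8×ρ, so ρ = (K_1 − K_2)/22.8 = 64.2888/22.8 = 2.82 g/cm³.

2.82 g/cm³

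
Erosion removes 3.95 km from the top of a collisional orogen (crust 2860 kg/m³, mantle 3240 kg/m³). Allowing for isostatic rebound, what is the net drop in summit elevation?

0.463 km

Rebound u = e ρ_c/ρ_m = 3.95 km × 2860/3240 = 3.487 km.
Net surface drop = e − u = 3.95 km − 3.487 km = e (ρ_m − ρ_c)/ρ_m = 0.463 km.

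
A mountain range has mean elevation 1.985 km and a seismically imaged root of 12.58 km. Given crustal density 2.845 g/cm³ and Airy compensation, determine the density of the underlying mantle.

Airy balance: ρ_c h = (ρ_m − ρ_c) r → ρ_m = ρ_c (1 + h/r).
ρ_m = 2.845 × (1 + 1.985 km/12.58 km) = 3.29 g/cm³.

3.29 g/cm³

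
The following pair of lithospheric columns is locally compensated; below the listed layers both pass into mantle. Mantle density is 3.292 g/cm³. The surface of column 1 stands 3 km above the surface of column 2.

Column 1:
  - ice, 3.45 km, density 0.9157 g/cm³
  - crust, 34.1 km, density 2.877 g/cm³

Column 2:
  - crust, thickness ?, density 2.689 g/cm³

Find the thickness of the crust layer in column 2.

Take the compensation level at the base of the deeper column (depth z_c below the surface of column 1) and equate Σ ρ_i t_i down to z_c; mantle fills any gap and the z_c terms cancel.
Column 1: 3.45×0.9157 + 34.1×2.877 + (z_c − 37.55)×3.292
Column 2: 3×0 + x×2.689 + (z_c − 3 − 0 − x)×3.292
The z_c×3.292 term appears on both sides and cancels. Collect the known terms of each column as K = Σ(ρt)_known − 3.292 × (depth of known layers): K_1 = 101.264865 − 3.292×37.55 = −22.349735; K_2 = 0 − 3.292×(3 + 0) = −9.876.
Balance: K_1 = K_2 − x×(3.292 − 2.689), so x = (K_2 − K_1)/(3.292 − 2.689) = 12.4737/0.603 = 20.7 km.

20.7 km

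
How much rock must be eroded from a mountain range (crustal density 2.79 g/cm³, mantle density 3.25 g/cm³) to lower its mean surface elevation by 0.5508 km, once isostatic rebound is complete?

3.89 km

Net drop Δ = e − u = e − e ρ_c/ρ_m = e (ρ_m − ρ_c)/ρ_m.
e = Δ ρ_m/(ρ_m − ρ_c) = 0.5508 km × 3.25/0.46 = 3.89 km.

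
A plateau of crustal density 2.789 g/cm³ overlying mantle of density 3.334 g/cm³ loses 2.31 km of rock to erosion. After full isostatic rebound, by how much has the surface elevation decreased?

Rebound u = e ρ_c/ρ_m = 2.31 km × 2.789/3.334 = 1.932 km.
Net surface drop = e − u = 2.31 km − 1.932 km = e (ρ_m − ρ_c)/ρ_m = 0.378 km.

0.378 km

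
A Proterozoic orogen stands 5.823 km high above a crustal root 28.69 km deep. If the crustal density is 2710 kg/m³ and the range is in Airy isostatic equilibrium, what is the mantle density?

Airy balance: ρ_c h = (ρ_m − ρ_c) r → ρ_m = ρ_c (1 + h/r).
ρ_m = 2710 × (1 + 5.823 km/28.69 km) = 3260 kg/m³.

3260 kg/m³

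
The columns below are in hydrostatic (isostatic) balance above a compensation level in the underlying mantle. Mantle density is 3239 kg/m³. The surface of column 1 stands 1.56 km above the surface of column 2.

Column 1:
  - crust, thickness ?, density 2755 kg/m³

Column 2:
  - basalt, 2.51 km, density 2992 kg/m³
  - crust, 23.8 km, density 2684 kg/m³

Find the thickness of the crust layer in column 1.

Take the compensation level at the base of the deeper column (depth z_c below the surface of column 1) and equate Σ ρ_i t_i down to z_c; mantle fills any gap and the z_c terms cancel.
Column 1: x×2755 + (z_c − 0 − x)×3239
Column 2: 1.56×0 + 2.51×2992 + 23.8×2684 + (z_c − 1.56 − 26.31)×3239
The z_c×3239 term appears on both sides and cancels. Collect the known terms of each column as K = Σ(ρt)_known − 3239 × (depth of known layers): K_1 = 0 − 3239×0 = 0; K_2 = 71389.12 − 3239×(1.56 + 26.31) = −18881.81.
Balance: K_1 − x×(3239 − 2755) = K_2, so x = (K_1 − K_2)/(3239 − 2755) = 18881.8/484 = 39 km.

39 km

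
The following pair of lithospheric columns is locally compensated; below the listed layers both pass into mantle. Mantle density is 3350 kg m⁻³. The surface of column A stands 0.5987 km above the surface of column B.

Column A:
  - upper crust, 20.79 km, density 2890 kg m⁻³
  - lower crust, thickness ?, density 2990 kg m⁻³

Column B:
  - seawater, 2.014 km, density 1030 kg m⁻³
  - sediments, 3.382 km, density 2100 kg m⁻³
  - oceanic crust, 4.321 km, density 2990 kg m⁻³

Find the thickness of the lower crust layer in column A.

8.05 km

Take the compensation level at the base of the deeper column (depth z_c below the surface of column A) and equate Σ ρ_i t_i down to z_c; mantle fills any gap and the z_c terms cancel.
Column A: 20.79×2890 + x×2990 + (z_c − 20.79 − x)×3350
Column B: 0.5987×0 + 2.014×1030 + 3.382×2100 + 4.321×2990 + (z_c − 0.5987 − 9.717)×3350
The z_c×3350 term appears on both sides and cancels. Collect the known terms of each column as K = Σ(ρt)_known − 3350 × (depth of known layers): K_A = 60083.1 − 3350×20.79 = −9563.4; K_B = 22096.41 − 3350×(0.5987 + 9.717) = −12461.185.
Balance: K_A − x×(3350 − 2990) = K_B, so x = (K_A − K_B)/(3350 − 2990) = 2897.78/360 = 8.05 km.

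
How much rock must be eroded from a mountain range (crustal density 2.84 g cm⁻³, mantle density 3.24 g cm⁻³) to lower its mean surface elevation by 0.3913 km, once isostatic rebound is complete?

3.17 km

Net drop Δ = e − u = e − e ρ_c/ρ_m = e (ρ_m − ρ_c)/ρ_m.
e = Δ ρ_m/(ρ_m − ρ_c) = 0.3913 km × 3.24/0.4 = 3.17 km.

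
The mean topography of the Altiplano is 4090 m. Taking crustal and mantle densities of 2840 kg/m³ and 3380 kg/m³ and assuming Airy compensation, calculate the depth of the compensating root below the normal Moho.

21500 m

Equating mass per unit area of the two columns: the weight of the topography is balanced by the buoyancy of the root, ρ_c h = (ρ_m − ρ_c) r.
r = h · ρ_c / (ρ_m − ρ_c) = 4090 m × 2840 / (3380 − 2840) = 21500 m.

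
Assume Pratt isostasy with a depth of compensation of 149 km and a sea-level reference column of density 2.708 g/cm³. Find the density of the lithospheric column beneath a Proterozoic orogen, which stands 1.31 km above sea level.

Pratt balance: ρ_ref D = ρ (D + h).
ρ = ρ_ref D/(D + h) = 2.708 × 149 km/(149 km + 1.31 km) = 2.68 g/cm³.

2.68 g/cm³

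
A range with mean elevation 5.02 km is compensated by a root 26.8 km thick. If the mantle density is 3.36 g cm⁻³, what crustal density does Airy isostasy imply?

2.83 g cm⁻³

ρ_c h = (ρ_m − ρ_c) r → ρ_c (h + r) = ρ_m r → ρ_c = ρ_m r / (h + r).
ρ_c = 3.36 × 26.8 km / (5.02 km + 26.8 km) = 2.83 g cm⁻³.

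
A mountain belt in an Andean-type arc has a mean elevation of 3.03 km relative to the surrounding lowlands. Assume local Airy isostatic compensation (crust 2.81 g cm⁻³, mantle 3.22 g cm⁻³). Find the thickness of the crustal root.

For local isostatic compensation: the weight of the topography is balanced by the buoyancy of the root, ρ_c h = (ρ_m − ρ_c) r.
r = h · ρ_c / (ρ_m − ρ_c) = 3.03 km × 2.81 / (3.22 − 2.81) = 20.8 km.

20.8 km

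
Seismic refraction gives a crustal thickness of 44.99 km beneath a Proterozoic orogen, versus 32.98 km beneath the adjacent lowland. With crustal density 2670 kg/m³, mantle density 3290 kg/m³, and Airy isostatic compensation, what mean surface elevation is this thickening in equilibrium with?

Excess crust Δ = 44.99 km − 32.98 km = 12.01 km, split between elevation h and root r with h + r = Δ.
Airy balance ρ_c h = (ρ_m − ρ_c) r gives r = h ρ_c/(ρ_m − ρ_c), so h (1 + ρ_c/(ρ_m − ρ_c)) = Δ, i.e. h = Δ (ρ_m − ρ_c)/ρ_m.
h = 12.01 km × 620/3290 = 2.26 km.

2.26 km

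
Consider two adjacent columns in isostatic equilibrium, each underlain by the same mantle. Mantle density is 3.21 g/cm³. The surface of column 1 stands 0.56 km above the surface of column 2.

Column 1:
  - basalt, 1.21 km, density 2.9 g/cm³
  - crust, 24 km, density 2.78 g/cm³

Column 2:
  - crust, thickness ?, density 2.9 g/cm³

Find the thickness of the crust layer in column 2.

Take the compensation level at the base of the deeper column (depth z_c below the surface of column 1) and equate Σ ρ_i t_i down to z_c; mantle fills any gap and the z_c terms cancel.
Column 1: 1.21×2.9 + 24×2.78 + (z_c − 25.21)×3.21
Column 2: 0.56×0 + x×2.9 + (z_c − 0.56 − 0 − x)×3.21
The z_c×3.21 term appears on both sides and cancels. Collect the known terms of each column as K = Σ(ρt)_known − 3.21 × (depth of known layers): K_1 = 70.229 − 3.21×25.21 = −10.6951; K_2 = 0 − 3.21×(0.56 + 0) = −1.7976.
Balance: K_1 = K_2 − x×(3.21 − 2.9), so x = (K_2 − K_1)/(3.21 − 2.9) = 8.8975/0.31 = 28.7 km.

28.7 km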